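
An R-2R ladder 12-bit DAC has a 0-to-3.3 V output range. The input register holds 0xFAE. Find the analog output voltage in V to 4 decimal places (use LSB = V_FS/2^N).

3.2339 V

LSB = 3.3 V / 2^12 = 0.806 mV.
Code 0xFAE = 4014 decimal.
V_out = 0 + 4014 × 0.000805664 V = 3.23394 V.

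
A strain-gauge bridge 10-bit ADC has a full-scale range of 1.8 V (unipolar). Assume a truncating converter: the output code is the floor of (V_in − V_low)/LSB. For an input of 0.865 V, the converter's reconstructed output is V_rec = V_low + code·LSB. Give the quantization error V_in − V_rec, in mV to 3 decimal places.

One LSB is 1.8 V / 1024 = 1.758 mV.
(V_in − V_low)/LSB = (0.865 − 0)/0.00175781 = 492.0889 → code 492 (floor).
V_rec = 0 + 492·0.00175781 = 0.86484375 V.
Difference: 0.00015625 V → 0.156 mV.

0.156 mV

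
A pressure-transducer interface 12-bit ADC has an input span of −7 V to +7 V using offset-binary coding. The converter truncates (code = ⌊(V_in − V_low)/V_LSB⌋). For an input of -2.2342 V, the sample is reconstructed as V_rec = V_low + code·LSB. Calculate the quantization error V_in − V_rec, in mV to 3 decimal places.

1.152 mV

LSB = 14/2^12 = 3.418 mV.
Scaled input = 1394.3369 LSBs, so code = 1394.
Reconstructed: -2.2353516 V.
Difference: 0.00115156 V → 1.152 mV.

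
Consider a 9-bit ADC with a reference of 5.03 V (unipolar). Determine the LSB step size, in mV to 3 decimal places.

Full-scale span = 5.03 V.
LSB = 5.03 / 2^9 = 5.03 / 512 = 0.00982422 V = 9.824 mV.

9.824 mV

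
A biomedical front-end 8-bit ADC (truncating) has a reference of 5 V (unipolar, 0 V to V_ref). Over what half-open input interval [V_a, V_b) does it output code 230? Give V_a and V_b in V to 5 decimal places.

LSB = 5/2^8 = 19.531 mV.
V_a = V_low + 230·LSB = 4.49219 V; V_b = V_low + 231·LSB = 4.51172 V.

[4.49219 V, 4.51172 V)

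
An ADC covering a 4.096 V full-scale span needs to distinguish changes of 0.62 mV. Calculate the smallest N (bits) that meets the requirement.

13 bits

Number of steps required ≥ 4.096 V / 0.62 mV = 6606.45.
Need 2^N ≥ 6606.45; 2^12 = 4096, 2^13 = 8192.
Minimum N = 13.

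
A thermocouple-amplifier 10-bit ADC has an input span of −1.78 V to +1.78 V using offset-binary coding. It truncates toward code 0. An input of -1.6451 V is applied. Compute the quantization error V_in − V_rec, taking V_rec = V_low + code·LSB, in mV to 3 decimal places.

2.791 mV

LSB = 3.56/2^10 = 3.477 mV.
(-1.6451 − (−1.78))/0.00347656 = 38.8027; ⌊·⌋ gives code 38.
V_rec = (−1.78) + 38·0.00347656 = -1.6478906 V.
Error = -1.6451 − (−1.6478906) = 0.00279063 V = 2.791 mV.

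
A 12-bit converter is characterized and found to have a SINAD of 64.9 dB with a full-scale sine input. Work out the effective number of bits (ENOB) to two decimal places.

ENOB = (SINAD − 1.76) / 6.02 = (64.9 − 1.76)/6.02 = 10.488.

10.49 bits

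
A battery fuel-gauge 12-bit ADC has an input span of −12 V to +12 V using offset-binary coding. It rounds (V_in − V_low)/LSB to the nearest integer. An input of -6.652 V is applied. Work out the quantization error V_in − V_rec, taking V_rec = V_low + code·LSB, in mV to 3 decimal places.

-1.609 mV

LSB = 24/2^12 = 5.859 mV.
(-6.652 − (−12))/0.00585938 = 912.7253; round gives code 913.
Code 913 maps back to (−12) + 913×0.00585938 V = -6.6503906 V.
Difference: -0.00160937 V → -1.609 mV.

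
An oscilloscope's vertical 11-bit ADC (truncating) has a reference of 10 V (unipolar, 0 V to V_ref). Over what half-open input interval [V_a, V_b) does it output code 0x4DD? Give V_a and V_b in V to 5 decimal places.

LSB = 10/2^11 = 4.883 mV.
Code 0x4DD = 1245 decimal.
V_a = V_low + 1245·LSB = 6.0791 V; V_b = V_low + 1246·LSB = 6.08398 V.

[6.07910 V, 6.08398 V)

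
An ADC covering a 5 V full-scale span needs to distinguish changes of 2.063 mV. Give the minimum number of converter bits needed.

Number of steps required ≥ 5 V / 2.063 mV = 2423.65.
Need 2^N ≥ 2423.65; 2^11 = 2048, 2^12 = 4096.
Minimum N = 12.

12 bits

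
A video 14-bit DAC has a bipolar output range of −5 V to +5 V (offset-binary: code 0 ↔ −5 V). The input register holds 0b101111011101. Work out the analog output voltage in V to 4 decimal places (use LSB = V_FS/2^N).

LSB = 10 V / 2^14 = 0.610 mV.
Code 0b101111011101 = 3037 decimal.
V_out = (−5) + 3037 × 0.000610352 V = -3.14636 V.

-3.1464 V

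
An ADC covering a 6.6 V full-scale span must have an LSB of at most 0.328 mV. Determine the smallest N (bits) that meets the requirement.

15 bits

Number of steps required ≥ 6.6 V / 0.328 mV = 20121.95.
Need 2^N ≥ 20121.95; 2^14 = 16384, 2^15 = 32768.
Minimum N = 15.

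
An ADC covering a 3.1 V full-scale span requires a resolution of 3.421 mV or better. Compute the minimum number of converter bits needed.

10 bits

Number of steps required ≥ 3.1 V / 3.421 mV = 906.17.
Need 2^N ≥ 906.17; 2^9 = 512, 2^10 = 1024.
Minimum N = 10.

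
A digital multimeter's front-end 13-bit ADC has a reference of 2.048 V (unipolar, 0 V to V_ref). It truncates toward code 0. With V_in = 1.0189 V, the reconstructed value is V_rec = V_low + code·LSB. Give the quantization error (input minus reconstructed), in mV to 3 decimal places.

0.150 mV

One LSB is 2.048 V / 8192 = 250.00 µV.
(1.0189 − 0)/0.00025 = 4075.6000; ⌊·⌋ gives code 4075.
Code 4075 maps back to 0 + 4075×0.00025 V = 1.01875 V.
V_in − V_rec = 0.00015 V = 0.150 mV.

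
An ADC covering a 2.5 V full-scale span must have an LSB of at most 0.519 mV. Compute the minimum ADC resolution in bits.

13 bits

Number of steps required ≥ 2.5 V / 0.519 mV = 4816.96.
Need 2^N ≥ 4816.96; 2^12 = 4096, 2^13 = 8192.
Minimum N = 13.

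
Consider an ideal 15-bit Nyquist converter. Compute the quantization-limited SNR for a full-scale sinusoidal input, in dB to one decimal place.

92.1 dB

SNR ≈ 6.02·N + 1.76 dB = 6.02·15 + 1.76 = 92.06 dB.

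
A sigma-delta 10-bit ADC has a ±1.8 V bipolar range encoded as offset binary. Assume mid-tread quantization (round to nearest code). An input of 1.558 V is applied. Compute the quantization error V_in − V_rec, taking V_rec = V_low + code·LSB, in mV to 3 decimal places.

LSB = 3.6/2^10 = 3.516 mV.
Scaled input = 955.1644 LSBs, so code = 955.
V_rec = (−1.8) + 955·0.00351563 = 1.5574219 V.
Difference: 0.000578125 V → 0.578 mV.

0.578 mV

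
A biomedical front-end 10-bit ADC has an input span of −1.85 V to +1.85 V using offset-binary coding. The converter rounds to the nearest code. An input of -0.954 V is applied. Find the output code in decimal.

Full-scale span = 3.7 V; LSB = 3.7/2^10 = 3.613 mV.
(-0.954 − (−1.85)) / 0.00361328 = 247.974 LSBs.
round(247.974) = 248.

code 248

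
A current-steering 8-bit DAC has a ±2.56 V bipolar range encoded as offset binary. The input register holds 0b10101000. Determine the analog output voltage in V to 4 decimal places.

LSB = 5.12 V / 2^8 = 20.000 mV.
Code 0b10101000 = 168 decimal.
V_out = (−2.56) + 168 × 0.02 V = 0.8 V.

0.8000 V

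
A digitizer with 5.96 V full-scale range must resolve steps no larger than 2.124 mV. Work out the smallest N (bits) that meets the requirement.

Number of steps required ≥ 5.96 V / 2.124 mV = 2806.03.
Need 2^N ≥ 2806.03; 2^11 = 2048, 2^12 = 4096.
Minimum N = 12.

12 bits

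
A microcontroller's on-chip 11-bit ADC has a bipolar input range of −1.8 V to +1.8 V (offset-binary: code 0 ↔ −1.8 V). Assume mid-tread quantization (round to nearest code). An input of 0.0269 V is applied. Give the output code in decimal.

code 1039

Full-scale span = 3.6 V; LSB = 3.6/2^11 = 1.758 mV.
(V_in − V_low)/LSB = (0.0269 − (−1.8)) / 0.00175781 = 1039.303.
Round → code 1039.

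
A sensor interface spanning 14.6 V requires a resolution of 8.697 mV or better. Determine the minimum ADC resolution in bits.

Number of steps required ≥ 14.6 V / 8.697 mV = 1678.74.
Need 2^N ≥ 1678.74; 2^10 = 1024, 2^11 = 2048.
Minimum N = 11.

11 bits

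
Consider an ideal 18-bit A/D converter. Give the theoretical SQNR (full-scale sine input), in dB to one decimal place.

SNR ≈ 6.02·N + 1.76 dB = 6.02·18 + 1.76 = 110.12 dB.

110.1 dB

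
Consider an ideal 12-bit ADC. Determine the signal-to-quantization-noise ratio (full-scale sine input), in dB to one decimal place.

SNR ≈ 6.02·N + 1.76 dB = 6.02·12 + 1.76 = 74.00 dB.

74.0 dB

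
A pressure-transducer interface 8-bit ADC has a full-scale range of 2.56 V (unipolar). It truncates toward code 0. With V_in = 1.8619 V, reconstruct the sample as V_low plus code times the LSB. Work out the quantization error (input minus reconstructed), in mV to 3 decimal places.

LSB = 2.56/2^8 = 10.000 mV.
(V_in − V_low)/LSB = (1.8619 − 0)/0.01 = 186.1900 → code 186 (floor).
V_rec = 0 + 186·0.01 = 1.86 V.
Difference: 0.0019 V → 1.900 mV.

1.900 mV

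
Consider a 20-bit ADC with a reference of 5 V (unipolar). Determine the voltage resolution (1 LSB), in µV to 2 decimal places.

4.77 µV

Full-scale span = 5 V.
LSB = 5 / 2^20 = 5 / 1048576 = 4.76837e-06 V = 4.77 µV.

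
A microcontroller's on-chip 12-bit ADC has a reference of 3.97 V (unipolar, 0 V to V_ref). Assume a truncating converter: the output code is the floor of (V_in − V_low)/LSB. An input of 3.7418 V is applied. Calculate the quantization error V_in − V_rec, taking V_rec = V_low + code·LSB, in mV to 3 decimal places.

0.540 mV

One LSB is 3.97 V / 4096 = 0.969 mV.
(3.7418 − 0)/0.000969238 = 3860.5574; ⌊·⌋ gives code 3860.
V_rec = 0 + 3860·0.000969238 = 3.7412598 V.
Error = 3.7418 − 3.7412598 = 0.000540234 V = 0.540 mV.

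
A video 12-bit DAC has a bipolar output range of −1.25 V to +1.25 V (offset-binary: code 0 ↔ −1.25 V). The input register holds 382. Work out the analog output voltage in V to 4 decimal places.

-1.0168 V

LSB = 2.5 V / 2^12 = 0.610 mV.
V_out = (−1.25) + 382 × 0.000610352 V = -1.01685 V.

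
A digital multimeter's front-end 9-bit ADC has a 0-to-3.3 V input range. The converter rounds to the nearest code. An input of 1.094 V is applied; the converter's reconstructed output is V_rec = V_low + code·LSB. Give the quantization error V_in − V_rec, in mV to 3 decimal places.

One LSB is 3.3 V / 512 = 6.445 mV.
(V_in − V_low)/LSB = (1.094 − 0)/0.00644531 = 169.7358 → code 170 (round).
V_rec = 0 + 170·0.00644531 = 1.0957031 V.
Difference: -0.00170312 V → -1.703 mV.

-1.703 mV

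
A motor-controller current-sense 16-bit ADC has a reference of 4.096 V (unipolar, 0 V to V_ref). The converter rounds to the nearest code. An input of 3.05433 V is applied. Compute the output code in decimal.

With 65536 levels over 4.096 V, one step is 62.50 µV.
(3.05433 − 0) / 6.25e-05 = 48869.280 LSBs.
So the output code is 48869.

code 48869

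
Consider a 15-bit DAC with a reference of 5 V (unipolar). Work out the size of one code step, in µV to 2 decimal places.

152.59 µV

Full-scale span = 5 V.
LSB = 5 / 2^15 = 5 / 32768 = 0.000152588 V = 152.59 µV.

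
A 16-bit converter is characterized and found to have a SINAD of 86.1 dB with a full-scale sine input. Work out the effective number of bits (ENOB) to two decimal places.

14.01 bits

ENOB = (SINAD − 1.76) / 6.02 = (86.1 − 1.76)/6.02 = 14.010.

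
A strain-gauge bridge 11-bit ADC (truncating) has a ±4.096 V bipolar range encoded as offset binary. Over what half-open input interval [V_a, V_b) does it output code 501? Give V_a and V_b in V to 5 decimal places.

LSB = 8.192/2^11 = 4.000 mV.
V_a = V_low + 501·LSB = -2.092 V; V_b = V_low + 502·LSB = -2.088 V.

[-2.09200 V, -2.08800 V)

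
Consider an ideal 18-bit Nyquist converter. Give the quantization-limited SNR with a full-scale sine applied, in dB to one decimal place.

110.1 dB

SNR ≈ 6.02·N + 1.76 dB = 6.02·18 + 1.76 = 110.12 dB.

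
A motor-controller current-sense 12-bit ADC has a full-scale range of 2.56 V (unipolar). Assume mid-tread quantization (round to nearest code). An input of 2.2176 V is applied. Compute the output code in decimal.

code 3548

With 4096 levels over 2.56 V, one step is 0.625 mV.
(2.2176 − 0) / 0.000625 = 3548.160 LSBs.
Round → code 3548.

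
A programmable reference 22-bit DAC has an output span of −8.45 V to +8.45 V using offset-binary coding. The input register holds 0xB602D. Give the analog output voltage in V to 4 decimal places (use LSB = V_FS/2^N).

LSB = 16.9 V / 2^22 = 4.03 µV.
Code 0xB602D = 745517 decimal.
V_out = (−8.45) + 745517 × 4.02927e-06 V = -5.44611 V.

-5.4461 V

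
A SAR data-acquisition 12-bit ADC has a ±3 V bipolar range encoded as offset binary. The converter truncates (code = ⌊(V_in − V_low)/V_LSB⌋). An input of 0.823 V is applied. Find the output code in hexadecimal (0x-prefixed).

code 0xA31 (decimal 2609)

LSB = 6 V / 4096 = 1.465 mV.
(0.823 − (−3)) / 0.00146484 = 2609.835 LSBs.
Floor → code 2609.
In hexadecimal (0x-prefixed): 0xA31.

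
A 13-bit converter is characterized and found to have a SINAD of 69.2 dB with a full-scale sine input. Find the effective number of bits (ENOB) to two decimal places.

ENOB = (SINAD − 1.76) / 6.02 = (69.2 − 1.76)/6.02 = 11.203.

11.20 bits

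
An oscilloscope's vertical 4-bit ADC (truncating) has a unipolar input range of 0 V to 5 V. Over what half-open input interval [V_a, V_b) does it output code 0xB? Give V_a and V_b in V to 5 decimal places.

[3.43750 V, 3.75000 V)

LSB = 5/2^4 = 312.500 mV.
Code 0xB = 11 decimal.
V_a = V_low + 11·LSB = 3.4375 V; V_b = V_low + 12·LSB = 3.75 V.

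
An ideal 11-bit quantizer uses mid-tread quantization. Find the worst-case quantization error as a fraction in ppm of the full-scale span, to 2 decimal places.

Rounding → worst-case error = ½ LSB = V_FS/2^12, so 1e+06/4096 = 244.141 ppm of full scale.

244.14 ppm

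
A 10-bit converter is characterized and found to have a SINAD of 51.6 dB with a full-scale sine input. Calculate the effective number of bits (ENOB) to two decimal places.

ENOB = (SINAD − 1.76) / 6.02 = (51.6 − 1.76)/6.02 = 8.279.

8.28 bits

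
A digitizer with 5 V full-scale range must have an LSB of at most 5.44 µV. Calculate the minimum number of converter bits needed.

Number of steps required ≥ 5 V / 5.44 µV = 919117.65.
Need 2^N ≥ 919117.65; 2^19 = 524288, 2^20 = 1048576.
Minimum N = 20.

20 bits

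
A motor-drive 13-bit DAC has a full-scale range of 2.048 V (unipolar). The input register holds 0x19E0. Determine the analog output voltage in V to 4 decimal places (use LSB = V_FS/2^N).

LSB = 2.048 V / 2^13 = 250.00 µV.
Code 0x19E0 = 6624 decimal.
V_out = 0 + 6624 × 0.00025 V = 1.656 V.

1.6560 V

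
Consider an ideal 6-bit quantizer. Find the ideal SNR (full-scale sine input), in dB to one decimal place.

37.9 dB

SNR ≈ 6.02·N + 1.76 dB = 6.02·6 + 1.76 = 37.88 dB.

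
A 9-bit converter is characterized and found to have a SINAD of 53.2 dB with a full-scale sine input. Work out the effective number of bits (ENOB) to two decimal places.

ENOB = (SINAD − 1.76) / 6.02 = (53.2 − 1.76)/6.02 = 8.545.

8.54 bits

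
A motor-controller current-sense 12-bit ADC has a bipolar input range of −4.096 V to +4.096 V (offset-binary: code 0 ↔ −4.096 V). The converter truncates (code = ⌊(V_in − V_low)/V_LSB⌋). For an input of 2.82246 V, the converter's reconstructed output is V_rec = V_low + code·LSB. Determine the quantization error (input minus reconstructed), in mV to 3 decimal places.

0.460 mV

Step size: 8.192 V ÷ 2^12 = 2.000 mV.
(V_in − V_low)/LSB = (2.82246 − (−4.096))/0.002 = 3459.2300 → code 3459 (floor).
Code 3459 maps back to (−4.096) + 3459×0.002 V = 2.822 V.
Difference: 0.00046 V → 0.460 mV.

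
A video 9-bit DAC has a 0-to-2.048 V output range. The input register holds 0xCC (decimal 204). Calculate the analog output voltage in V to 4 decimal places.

LSB = 2.048 V / 2^9 = 4.000 mV.
Code 0xCC = 204 decimal.
V_out = 0 + 204 × 0.004 V = 0.816 V.

0.8160 V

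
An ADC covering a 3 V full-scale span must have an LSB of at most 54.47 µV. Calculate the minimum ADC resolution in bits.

16 bits

Number of steps required ≥ 3 V / 54.47 µV = 55076.19.
Need 2^N ≥ 55076.19; 2^15 = 32768, 2^16 = 65536.
Minimum N = 16.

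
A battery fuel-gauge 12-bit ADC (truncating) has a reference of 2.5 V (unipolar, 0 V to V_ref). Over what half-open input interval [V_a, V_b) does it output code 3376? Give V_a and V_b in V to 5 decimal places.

LSB = 2.5/2^12 = 0.610 mV.
V_a = V_low + 3376·LSB = 2.06055 V; V_b = V_low + 3377·LSB = 2.06116 V.

[2.06055 V, 2.06116 V)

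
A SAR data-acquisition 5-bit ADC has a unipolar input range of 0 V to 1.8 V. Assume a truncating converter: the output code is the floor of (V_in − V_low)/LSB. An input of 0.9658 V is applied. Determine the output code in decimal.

code 17

With 32 levels over 1.8 V, one step is 56.250 mV.
(0.9658 − 0) / 0.05625 = 17.170 LSBs.
Floor → code 17.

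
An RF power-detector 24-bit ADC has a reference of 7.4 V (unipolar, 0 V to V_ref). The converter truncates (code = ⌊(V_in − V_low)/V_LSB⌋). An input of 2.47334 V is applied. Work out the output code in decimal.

code 5607535

Full-scale span = 7.4 V; LSB = 7.4/2^24 = 0.44 µV.
Input sits at 5607535.057 steps above V_low.
Floor → code 5607535.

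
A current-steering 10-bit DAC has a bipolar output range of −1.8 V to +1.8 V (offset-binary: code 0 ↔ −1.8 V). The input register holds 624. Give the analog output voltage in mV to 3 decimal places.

393.750 mV

LSB = 3.6 V / 2^10 = 3.516 mV.
V_out = (−1.8) + 624 × 0.00351563 V = 0.39375 V.
= 393.750 mV.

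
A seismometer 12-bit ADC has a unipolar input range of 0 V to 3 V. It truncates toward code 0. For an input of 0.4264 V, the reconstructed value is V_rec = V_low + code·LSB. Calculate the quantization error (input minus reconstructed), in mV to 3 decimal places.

Step size: 3 V ÷ 2^12 = 0.732 mV.
(V_in − V_low)/LSB = (0.4264 − 0)/0.000732422 = 582.1781 → code 582 (floor).
Reconstructed: 0.42626953 V.
Difference: 0.000130469 V → 0.130 mV.

0.130 mV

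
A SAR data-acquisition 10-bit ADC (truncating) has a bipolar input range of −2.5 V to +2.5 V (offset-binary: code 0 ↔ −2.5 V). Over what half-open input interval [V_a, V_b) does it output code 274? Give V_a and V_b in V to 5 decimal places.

[-1.16211 V, -1.15723 V)

LSB = 5/2^10 = 4.883 mV.
V_a = V_low + 274·LSB = -1.16211 V; V_b = V_low + 275·LSB = -1.15723 V.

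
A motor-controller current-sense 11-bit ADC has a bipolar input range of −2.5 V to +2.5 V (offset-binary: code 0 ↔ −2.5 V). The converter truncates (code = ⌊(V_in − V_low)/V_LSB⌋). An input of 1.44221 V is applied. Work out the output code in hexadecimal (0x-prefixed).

code 0x64E (decimal 1614)

LSB = 5 V / 2048 = 2.441 mV.
(V_in − V_low)/LSB = (1.44221 − (−2.5)) / 0.00244141 = 1614.729.
So the output code is 1614.
In hexadecimal (0x-prefixed): 0x64E.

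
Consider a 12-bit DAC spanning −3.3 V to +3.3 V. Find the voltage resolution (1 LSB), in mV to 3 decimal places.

Full-scale span = 6.6 V.
LSB = 6.6 / 2^12 = 6.6 / 4096 = 0.00161133 V = 1.611 mV.

1.611 mV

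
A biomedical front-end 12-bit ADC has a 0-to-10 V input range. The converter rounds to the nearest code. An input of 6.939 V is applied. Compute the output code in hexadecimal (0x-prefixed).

LSB = 10 V / 4096 = 2.441 mV.
Input sits at 2842.214 steps above V_low.
round(2842.214) = 2842.
In hexadecimal (0x-prefixed): 0xB1A.

code 0xB1A (decimal 2842)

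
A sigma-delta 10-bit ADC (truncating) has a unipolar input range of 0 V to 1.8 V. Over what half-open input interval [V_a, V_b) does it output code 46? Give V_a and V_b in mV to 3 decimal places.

[80.859 mV, 82.617 mV)

LSB = 1.8/2^10 = 1.758 mV.
V_a = V_low + 46·LSB = 0.0808594 V; V_b = V_low + 47·LSB = 0.0826172 V.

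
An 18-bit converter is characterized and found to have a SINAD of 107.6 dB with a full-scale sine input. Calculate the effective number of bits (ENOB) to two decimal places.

17.58 bits

ENOB = (SINAD − 1.76) / 6.02 = (107.6 − 1.76)/6.02 = 17.581.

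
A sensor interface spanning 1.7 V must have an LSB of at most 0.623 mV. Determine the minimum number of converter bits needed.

Number of steps required ≥ 1.7 V / 0.623 mV = 2728.73.
Need 2^N ≥ 2728.73; 2^11 = 2048, 2^12 = 4096.
Minimum N = 12.

12 bits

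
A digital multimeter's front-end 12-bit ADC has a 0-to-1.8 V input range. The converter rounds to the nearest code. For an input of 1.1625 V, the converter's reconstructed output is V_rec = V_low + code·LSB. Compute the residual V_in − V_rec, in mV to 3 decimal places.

0.146 mV

One LSB is 1.8 V / 4096 = 439.45 µV.
(1.1625 − 0)/0.000439453 = 2645.3333; round gives code 2645.
V_rec = 0 + 2645·0.000439453 = 1.1623535 V.
Error = 1.1625 − 1.1623535 = 0.000146484 V = 0.146 mV.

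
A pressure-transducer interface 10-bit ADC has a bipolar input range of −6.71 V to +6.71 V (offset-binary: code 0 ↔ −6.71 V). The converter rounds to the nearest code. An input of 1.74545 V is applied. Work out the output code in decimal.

code 645

Full-scale span = 13.42 V; LSB = 13.42/2^10 = 13.105 mV.
(V_in − V_low)/LSB = (1.74545 − (−6.71)) / 0.0131055 = 645.185.
So the output code is 645.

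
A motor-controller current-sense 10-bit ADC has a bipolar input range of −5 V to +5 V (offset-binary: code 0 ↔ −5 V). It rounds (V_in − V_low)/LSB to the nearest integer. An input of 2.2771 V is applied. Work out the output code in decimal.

code 745

Full-scale span = 10 V; LSB = 10/2^10 = 9.766 mV.
(V_in − V_low)/LSB = (2.2771 − (−5)) / 0.00976562 = 745.175.
Round → code 745.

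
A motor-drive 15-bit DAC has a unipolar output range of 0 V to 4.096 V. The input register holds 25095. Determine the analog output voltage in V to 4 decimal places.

LSB = 4.096 V / 2^15 = 125.00 µV.
V_out = 0 + 25095 × 0.000125 V = 3.13687 V.

3.1369 V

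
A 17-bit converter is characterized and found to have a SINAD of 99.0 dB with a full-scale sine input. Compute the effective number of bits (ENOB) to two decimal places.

ENOB = (SINAD − 1.76) / 6.02 = (99.0 − 1.76)/6.02 = 16.153.

16.15 bits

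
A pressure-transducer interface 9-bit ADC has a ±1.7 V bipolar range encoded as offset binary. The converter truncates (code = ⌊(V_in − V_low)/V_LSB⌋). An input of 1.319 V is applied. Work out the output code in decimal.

code 454

Full-scale span = 3.4 V; LSB = 3.4/2^9 = 6.641 mV.
(V_in − V_low)/LSB = (1.319 − (−1.7)) / 0.00664062 = 454.626.
⌊·⌋(454.626) = 454.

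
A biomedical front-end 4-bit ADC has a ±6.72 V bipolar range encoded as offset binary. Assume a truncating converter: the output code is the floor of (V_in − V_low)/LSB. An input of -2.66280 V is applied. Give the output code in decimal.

code 4

With 16 levels over 13.44 V, one step is 0.8400 V.
Input sits at 4.830 steps above V_low.
⌊·⌋(4.830) = 4.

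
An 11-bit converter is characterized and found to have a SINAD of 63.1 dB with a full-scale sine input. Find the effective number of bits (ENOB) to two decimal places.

ENOB = (SINAD − 1.76) / 6.02 = (63.1 − 1.76)/6.02 = 10.189.

10.19 bits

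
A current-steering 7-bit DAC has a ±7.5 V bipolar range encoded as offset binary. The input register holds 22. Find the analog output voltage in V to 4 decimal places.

-4.9219 V

LSB = 15 V / 2^7 = 117.188 mV.
V_out = (−7.5) + 22 × 0.117188 V = -4.92188 V.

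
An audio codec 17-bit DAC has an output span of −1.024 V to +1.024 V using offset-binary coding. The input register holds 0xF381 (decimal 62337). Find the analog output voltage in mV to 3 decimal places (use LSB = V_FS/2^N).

-49.984 mV

LSB = 2.048 V / 2^17 = 15.62 µV.
Code 0xF381 = 62337 decimal.
V_out = (−1.024) + 62337 × 1.5625e-05 V = -0.0499844 V.
= -49.984 mV.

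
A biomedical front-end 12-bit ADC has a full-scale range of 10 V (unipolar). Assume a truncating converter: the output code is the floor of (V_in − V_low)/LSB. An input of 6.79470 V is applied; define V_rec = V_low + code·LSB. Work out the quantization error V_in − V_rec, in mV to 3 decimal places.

LSB = 10/2^12 = 2.441 mV.
Scaled input = 2783.1091 LSBs, so code = 2783.
V_rec = 0 + 2783·0.00244141 = 6.7944336 V.
V_in − V_rec = 0.000266406 V = 0.266 mV.

0.266 mV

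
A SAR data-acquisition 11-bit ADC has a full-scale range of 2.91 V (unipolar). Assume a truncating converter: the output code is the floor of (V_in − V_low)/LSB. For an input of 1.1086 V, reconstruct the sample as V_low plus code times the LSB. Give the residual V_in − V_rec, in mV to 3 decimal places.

LSB = 2.91/2^11 = 1.421 mV.
Scaled input = 780.2106 LSBs, so code = 780.
Code 780 maps back to 0 + 780×0.0014209 V = 1.1083008 V.
Error = 1.1086 − 1.1083008 = 0.000299219 V = 0.299 mV.

0.299 mV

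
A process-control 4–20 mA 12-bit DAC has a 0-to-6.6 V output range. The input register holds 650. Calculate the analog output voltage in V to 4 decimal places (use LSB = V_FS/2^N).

1.0474 V

LSB = 6.6 V / 2^12 = 1.611 mV.
V_out = 0 + 650 × 0.00161133 V = 1.04736 V.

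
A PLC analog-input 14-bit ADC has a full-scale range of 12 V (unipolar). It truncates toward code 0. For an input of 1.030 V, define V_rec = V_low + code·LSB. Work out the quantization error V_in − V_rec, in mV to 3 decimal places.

0.215 mV

LSB = 12/2^14 = 0.732 mV.
(V_in − V_low)/LSB = (1.030 − 0)/0.000732422 = 1406.2933 → code 1406 (floor).
V_rec = 0 + 1406·0.000732422 = 1.0297852 V.
V_in − V_rec = 0.000214844 V = 0.215 mV.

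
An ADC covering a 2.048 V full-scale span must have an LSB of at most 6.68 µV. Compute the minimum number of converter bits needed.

19 bits

Number of steps required ≥ 2.048 V / 6.68 µV = 306586.83.
Need 2^N ≥ 306586.83; 2^18 = 262144, 2^19 = 524288.
Minimum N = 19.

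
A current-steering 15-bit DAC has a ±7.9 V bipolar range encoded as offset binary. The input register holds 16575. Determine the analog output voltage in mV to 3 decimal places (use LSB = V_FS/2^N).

LSB = 15.8 V / 2^15 = 482.18 µV.
V_out = (−7.9) + 16575 × 0.000482178 V = 0.0920959 V.
= 92.096 mV.

92.096 mV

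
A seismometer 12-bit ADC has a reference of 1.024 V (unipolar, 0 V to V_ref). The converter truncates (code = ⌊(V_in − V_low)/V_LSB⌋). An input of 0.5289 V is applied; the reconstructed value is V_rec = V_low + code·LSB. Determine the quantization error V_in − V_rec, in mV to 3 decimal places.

One LSB is 1.024 V / 4096 = 250.00 µV.
Scaled input = 2115.6000 LSBs, so code = 2115.
V_rec = 0 + 2115·0.00025 = 0.52875 V.
Error = 0.5289 − 0.52875 = 0.00015 V = 0.150 mV.

0.150 mV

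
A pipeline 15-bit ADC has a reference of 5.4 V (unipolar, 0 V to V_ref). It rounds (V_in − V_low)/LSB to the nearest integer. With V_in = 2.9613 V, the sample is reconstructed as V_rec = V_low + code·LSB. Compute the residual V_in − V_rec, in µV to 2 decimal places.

-64.75 µV

One LSB is 5.4 V / 32768 = 164.79 µV.
Scaled input = 17969.6071 LSBs, so code = 17970.
Reconstructed: 2.9613647 V.
Difference: -6.47461e-05 V → -64.75 µV.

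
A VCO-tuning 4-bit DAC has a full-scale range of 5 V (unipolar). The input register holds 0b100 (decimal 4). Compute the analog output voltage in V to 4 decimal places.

1.2500 V

LSB = 5 V / 2^4 = 312.500 mV.
Code 0b100 = 4 decimal.
V_out = 0 + 4 × 0.3125 V = 1.25 V.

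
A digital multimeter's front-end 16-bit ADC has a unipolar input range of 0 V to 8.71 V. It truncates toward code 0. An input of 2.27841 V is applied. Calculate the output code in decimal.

LSB = 8.71 V / 65536 = 132.90 µV.
Input sits at 17143.270 steps above V_low.
Floor → code 17143.

code 17143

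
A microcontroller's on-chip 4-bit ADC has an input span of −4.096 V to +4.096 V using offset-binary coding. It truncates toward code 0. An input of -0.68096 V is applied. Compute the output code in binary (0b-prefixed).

code 0b110 (decimal 6)

Full-scale span = 8.192 V; LSB = 8.192/2^4 = 0.5120 V.
Input sits at 6.670 steps above V_low.
So the output code is 6.
In binary (0b-prefixed): 0b110.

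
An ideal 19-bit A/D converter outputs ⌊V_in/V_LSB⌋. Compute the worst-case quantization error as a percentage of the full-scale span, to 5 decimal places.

0.00019 %

Truncating → worst-case error = 1 LSB = V_FS/2^19, so 100/524288 = 0.000190735 % of full scale.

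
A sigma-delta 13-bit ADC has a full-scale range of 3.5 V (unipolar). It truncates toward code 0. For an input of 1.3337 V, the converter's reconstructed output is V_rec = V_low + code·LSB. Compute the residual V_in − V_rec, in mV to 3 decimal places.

One LSB is 3.5 V / 8192 = 427.25 µV.
Scaled input = 3121.6201 LSBs, so code = 3121.
Reconstructed: 1.3334351 V.
Difference: 0.000264941 V → 0.265 mV.

0.265 mV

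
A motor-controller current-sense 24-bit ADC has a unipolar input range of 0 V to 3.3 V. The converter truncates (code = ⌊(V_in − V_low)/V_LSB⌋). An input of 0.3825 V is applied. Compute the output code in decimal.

With 16777216 levels over 3.3 V, one step is 0.20 µV.
(0.3825 − 0) / 1.96695e-07 = 1944631.855 LSBs.
Floor → code 1944631.

code 1944631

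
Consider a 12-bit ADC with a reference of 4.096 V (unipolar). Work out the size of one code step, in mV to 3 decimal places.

1.000 mV

Full-scale span = 4.096 V.
LSB = 4.096 / 2^12 = 4.096 / 4096 = 0.001 V = 1.000 mV.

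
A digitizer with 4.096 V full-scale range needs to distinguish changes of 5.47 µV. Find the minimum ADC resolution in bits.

Number of steps required ≥ 4.096 V / 5.47 µV = 748811.70.
Need 2^N ≥ 748811.70; 2^19 = 524288, 2^20 = 1048576.
Minimum N = 20.

20 bits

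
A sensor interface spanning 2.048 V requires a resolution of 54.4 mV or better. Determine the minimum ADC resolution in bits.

6 bits

Number of steps required ≥ 2.048 V / 54.4 mV = 37.65.
Need 2^N ≥ 37.65; 2^5 = 32, 2^6 = 64.
Minimum N = 6.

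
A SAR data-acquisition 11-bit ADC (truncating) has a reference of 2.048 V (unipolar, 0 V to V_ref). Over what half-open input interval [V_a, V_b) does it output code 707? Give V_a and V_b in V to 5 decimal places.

LSB = 2.048/2^11 = 1.000 mV.
V_a = V_low + 707·LSB = 0.707 V; V_b = V_low + 708·LSB = 0.708 V.

[0.70700 V, 0.70800 V)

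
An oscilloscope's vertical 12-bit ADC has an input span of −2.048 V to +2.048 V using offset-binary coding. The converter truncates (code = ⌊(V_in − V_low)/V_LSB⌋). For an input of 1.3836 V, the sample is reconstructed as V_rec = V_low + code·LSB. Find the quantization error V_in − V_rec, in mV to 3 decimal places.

0.600 mV

LSB = 4.096/2^12 = 1.000 mV.
(V_in − V_low)/LSB = (1.3836 − (−2.048))/0.001 = 3431.6000 → code 3431 (floor).
Code 3431 maps back to (−2.048) + 3431×0.001 V = 1.383 V.
V_in − V_rec = 0.0006 V = 0.600 mV.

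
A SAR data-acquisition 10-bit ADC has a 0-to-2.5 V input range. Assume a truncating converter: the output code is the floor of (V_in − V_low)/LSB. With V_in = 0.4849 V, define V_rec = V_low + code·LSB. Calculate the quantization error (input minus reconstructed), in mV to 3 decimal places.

LSB = 2.5/2^10 = 2.441 mV.
(V_in − V_low)/LSB = (0.4849 − 0)/0.00244141 = 198.6150 → code 198 (floor).
Reconstructed: 0.48339844 V.
V_in − V_rec = 0.00150156 V = 1.502 mV.

1.502 mV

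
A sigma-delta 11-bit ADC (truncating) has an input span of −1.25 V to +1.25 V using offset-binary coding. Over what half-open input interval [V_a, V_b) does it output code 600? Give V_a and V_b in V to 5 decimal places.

[-0.51758 V, -0.51636 V)

LSB = 2.5/2^11 = 1.221 mV.
V_a = V_low + 600·LSB = -0.517578 V; V_b = V_low + 601·LSB = -0.516357 V.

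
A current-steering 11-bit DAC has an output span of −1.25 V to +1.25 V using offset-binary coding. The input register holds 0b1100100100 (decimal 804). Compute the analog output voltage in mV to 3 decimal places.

LSB = 2.5 V / 2^11 = 1.221 mV.
Code 0b1100100100 = 804 decimal.
V_out = (−1.25) + 804 × 0.0012207 V = -0.268555 V.
= -268.555 mV.

-268.555 mV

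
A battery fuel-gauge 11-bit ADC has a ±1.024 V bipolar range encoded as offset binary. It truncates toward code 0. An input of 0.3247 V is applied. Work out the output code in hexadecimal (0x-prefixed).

code 0x544 (decimal 1348)

Full-scale span = 2.048 V; LSB = 2.048/2^11 = 1.000 mV.
(0.3247 − (−1.024)) / 0.001 = 1348.700 LSBs.
So the output code is 1348.
In hexadecimal (0x-prefixed): 0x544.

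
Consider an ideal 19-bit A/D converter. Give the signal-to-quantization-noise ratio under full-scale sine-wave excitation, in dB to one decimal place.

116.1 dB

SNR ≈ 6.02·N + 1.76 dB = 6.02·19 + 1.76 = 116.14 dB.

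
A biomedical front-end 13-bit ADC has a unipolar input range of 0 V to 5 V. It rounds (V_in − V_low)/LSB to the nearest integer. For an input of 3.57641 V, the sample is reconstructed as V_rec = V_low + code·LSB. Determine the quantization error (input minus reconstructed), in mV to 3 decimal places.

LSB = 5/2^13 = 0.610 mV.
(3.57641 − 0)/0.000610352 = 5859.5901; round gives code 5860.
Code 5860 maps back to 0 + 5860×0.000610352 V = 3.5766602 V.
Error = 3.57641 − 3.5766602 = -0.000250156 V = -0.250 mV.

-0.250 mV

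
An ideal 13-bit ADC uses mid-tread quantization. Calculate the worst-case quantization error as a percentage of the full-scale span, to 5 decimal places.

Rounding → worst-case error = ½ LSB = V_FS/2^14, so 100/16384 = 0.00610352 % of full scale.

0.00610 %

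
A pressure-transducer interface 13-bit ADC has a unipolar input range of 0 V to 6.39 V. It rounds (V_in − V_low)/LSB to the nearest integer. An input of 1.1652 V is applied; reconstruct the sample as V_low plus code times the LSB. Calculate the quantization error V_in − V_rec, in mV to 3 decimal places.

-0.164 mV

One LSB is 6.39 V / 8192 = 0.780 mV.
(V_in − V_low)/LSB = (1.1652 − 0)/0.000780029 = 1493.7900 → code 1494 (round).
V_rec = 0 + 1494·0.000780029 = 1.1653638 V.
Difference: -0.00016377 V → -0.164 mV.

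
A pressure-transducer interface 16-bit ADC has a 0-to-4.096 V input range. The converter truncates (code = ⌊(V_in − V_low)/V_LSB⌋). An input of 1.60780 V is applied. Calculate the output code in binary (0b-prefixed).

code 0b110010001111100 (decimal 25724)

With 65536 levels over 4.096 V, one step is 62.50 µV.
(V_in − V_low)/LSB = (1.60780 − 0) / 6.25e-05 = 25724.800.
⌊·⌋(25724.800) = 25724.
In binary (0b-prefixed): 0b110010001111100.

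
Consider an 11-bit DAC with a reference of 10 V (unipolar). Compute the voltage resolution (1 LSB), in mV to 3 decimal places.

4.883 mV

Full-scale span = 10 V.
LSB = 10 / 2^11 = 10 / 2048 = 0.00488281 V = 4.883 mV.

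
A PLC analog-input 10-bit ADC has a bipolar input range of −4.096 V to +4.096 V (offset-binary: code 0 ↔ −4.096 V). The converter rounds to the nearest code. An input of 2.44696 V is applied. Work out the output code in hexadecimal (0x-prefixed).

With 1024 levels over 8.192 V, one step is 8.000 mV.
Input sits at 817.870 steps above V_low.
Round → code 818.
In hexadecimal (0x-prefixed): 0x332.

code 0x332 (decimal 818)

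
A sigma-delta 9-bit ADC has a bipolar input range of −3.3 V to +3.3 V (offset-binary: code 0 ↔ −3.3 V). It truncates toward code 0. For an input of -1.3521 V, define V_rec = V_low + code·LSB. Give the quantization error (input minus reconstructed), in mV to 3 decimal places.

Step size: 6.6 V ÷ 2^9 = 12.891 mV.
Scaled input = 151.1098 LSBs, so code = 151.
V_rec = (−3.3) + 151·0.0128906 = -1.3535156 V.
Error = -1.3521 − (−1.3535156) = 0.00141562 V = 1.416 mV.

1.416 mV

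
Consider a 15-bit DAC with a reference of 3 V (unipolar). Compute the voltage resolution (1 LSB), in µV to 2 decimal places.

91.55 µV

Full-scale span = 3 V.
LSB = 3 / 2^15 = 3 / 32768 = 9.15527e-05 V = 91.55 µV.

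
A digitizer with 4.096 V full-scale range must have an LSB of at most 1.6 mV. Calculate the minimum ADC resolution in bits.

12 bits

Number of steps required ≥ 4.096 V / 1.6 mV = 2560.00.
Need 2^N ≥ 2560.00; 2^11 = 2048, 2^12 = 4096.
Minimum N = 12.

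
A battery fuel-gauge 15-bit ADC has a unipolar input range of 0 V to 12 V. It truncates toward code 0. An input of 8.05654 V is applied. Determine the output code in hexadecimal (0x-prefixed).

Full-scale span = 12 V; LSB = 12/2^15 = 366.21 µV.
(V_in − V_low)/LSB = (8.05654 − 0) / 0.000366211 = 21999.725.
So the output code is 21999.
In hexadecimal (0x-prefixed): 0x55EF.

code 0x55EF (decimal 21999)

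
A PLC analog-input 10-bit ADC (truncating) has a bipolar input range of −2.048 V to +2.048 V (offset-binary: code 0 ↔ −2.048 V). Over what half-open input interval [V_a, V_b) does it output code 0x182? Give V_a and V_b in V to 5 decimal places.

[-0.50400 V, -0.50000 V)

LSB = 4.096/2^10 = 4.000 mV.
Code 0x182 = 386 decimal.
V_a = V_low + 386·LSB = -0.504 V; V_b = V_low + 387·LSB = -0.5 V.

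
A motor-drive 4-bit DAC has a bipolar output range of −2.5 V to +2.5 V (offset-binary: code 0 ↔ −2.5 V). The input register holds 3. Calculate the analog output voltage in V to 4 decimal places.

LSB = 5 V / 2^4 = 312.500 mV.
V_out = (−2.5) + 3 × 0.3125 V = -1.5625 V.

-1.5625 V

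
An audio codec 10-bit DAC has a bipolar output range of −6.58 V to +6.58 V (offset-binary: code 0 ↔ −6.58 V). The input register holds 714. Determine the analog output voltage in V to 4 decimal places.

2.5960 V

LSB = 13.16 V / 2^10 = 12.852 mV.
V_out = (−6.58) + 714 × 0.0128516 V = 2.59602 V.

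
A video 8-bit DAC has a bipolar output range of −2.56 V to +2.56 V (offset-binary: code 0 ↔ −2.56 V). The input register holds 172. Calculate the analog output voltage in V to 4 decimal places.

0.8800 V

LSB = 5.12 V / 2^8 = 20.000 mV.
V_out = (−2.56) + 172 × 0.02 V = 0.88 V.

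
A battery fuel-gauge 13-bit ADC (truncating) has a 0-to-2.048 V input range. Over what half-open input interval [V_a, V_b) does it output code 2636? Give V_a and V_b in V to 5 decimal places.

[0.65900 V, 0.65925 V)

LSB = 2.048/2^13 = 250.00 µV.
V_a = V_low + 2636·LSB = 0.659 V; V_b = V_low + 2637·LSB = 0.65925 V.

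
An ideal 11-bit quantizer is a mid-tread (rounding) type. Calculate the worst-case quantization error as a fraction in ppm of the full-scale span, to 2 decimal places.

244.14 ppm

Rounding → worst-case error = ½ LSB = V_FS/2^12, so 1e+06/4096 = 244.141 ppm of full scale.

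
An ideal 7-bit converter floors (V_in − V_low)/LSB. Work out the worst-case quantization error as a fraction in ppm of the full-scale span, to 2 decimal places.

Truncating → worst-case error = 1 LSB = V_FS/2^7, so 1e+06/128 = 7812.5 ppm of full scale.

7812.50 ppm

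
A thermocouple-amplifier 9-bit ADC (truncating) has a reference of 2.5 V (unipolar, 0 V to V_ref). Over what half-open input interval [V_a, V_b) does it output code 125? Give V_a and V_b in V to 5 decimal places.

LSB = 2.5/2^9 = 4.883 mV.
V_a = V_low + 125·LSB = 0.610352 V; V_b = V_low + 126·LSB = 0.615234 V.

[0.61035 V, 0.61523 V)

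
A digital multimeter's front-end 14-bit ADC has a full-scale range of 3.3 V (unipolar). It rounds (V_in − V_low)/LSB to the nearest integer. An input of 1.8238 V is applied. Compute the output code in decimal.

code 9055

With 16384 levels over 3.3 V, one step is 201.42 µV.
(1.8238 − 0) / 0.000201416 = 9054.891 LSBs.
So the output code is 9055.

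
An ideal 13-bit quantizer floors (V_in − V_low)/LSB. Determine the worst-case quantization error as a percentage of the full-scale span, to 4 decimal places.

Truncating → worst-case error = 1 LSB = V_FS/2^13, so 100/8192 = 0.012207 % of full scale.

0.0122 %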